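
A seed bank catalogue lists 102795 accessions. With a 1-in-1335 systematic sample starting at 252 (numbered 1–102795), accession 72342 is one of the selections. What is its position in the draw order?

k = 1335
position = (72342 − 252)/1335 + 1 = 72090/1335 + 1 = 54 + 1 = 55

55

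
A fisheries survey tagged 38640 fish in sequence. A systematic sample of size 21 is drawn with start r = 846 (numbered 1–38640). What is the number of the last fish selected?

37646

k = 38640/21 = 1840
21st selection = r + (21−1)·k = 846 + 20×1840 = 846 + 36800 = 37646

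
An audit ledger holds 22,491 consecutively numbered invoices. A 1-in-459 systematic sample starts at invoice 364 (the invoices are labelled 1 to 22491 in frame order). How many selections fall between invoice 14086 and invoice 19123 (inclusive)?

k = 459
First selection ≥ 14086: 364 + ⌈(14086−364)/459⌉·459 = 364 + 30×459 = 14134
Last selection ≤ 19123: 364 + ⌊(19123−364)/459⌋·459 = 364 + 40×459 = 18724
Count = 40 − 30 + 1 = 11

11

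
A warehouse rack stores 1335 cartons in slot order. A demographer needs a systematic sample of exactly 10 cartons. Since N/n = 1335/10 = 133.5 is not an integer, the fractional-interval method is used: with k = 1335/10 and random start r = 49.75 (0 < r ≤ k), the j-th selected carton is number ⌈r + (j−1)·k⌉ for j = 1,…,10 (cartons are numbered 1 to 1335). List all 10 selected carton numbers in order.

50, 184, 317, 451, 584, 718, 851, 985, 1118, 1252

j=1: r + 0k = 49.75 → ⌈·⌉ = 50
j=2: r + 1k = 183.25 → ⌈·⌉ = 184
j=3: r + 2k = 316.75 → ⌈·⌉ = 317
j=4: r + 3k = 450.25 → ⌈·⌉ = 451
j=5: r + 4k = 583.75 → ⌈·⌉ = 584
j=6: r + 5k = 717.25 → ⌈·⌉ = 718
j=7: r + 6k = 850.75 → ⌈·⌉ = 851
j=8: r + 7k = 984.25 → ⌈·⌉ = 985
j=9: r + 8k = 1117.75 → ⌈·⌉ = 1118
j=10: r + 9k = 1251.25 → ⌈·⌉ = 1252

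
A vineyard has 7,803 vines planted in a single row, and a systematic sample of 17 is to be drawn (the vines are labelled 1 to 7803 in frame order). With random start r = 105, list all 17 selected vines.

105, 564, 1023, 1482, 1941, 2400, 2859, 3318, 3777, 4236, 4695, 5154, 5613, 6072, 6531, 6990, 7449

k = N/n = 7803/17 = 459
vine 1: 105
vine 2: 105 + 459 = 564
vine 3: 564 + 459 = 1023
vine 4: 1023 + 459 = 1482
vine 5: 1482 + 459 = 1941
vine 6: 1941 + 459 = 2400
vine 7: 2400 + 459 = 2859
vine 8: 2859 + 459 = 3318
vine 9: 3318 + 459 = 3777
vine 10: 3777 + 459 = 4236
vine 11: 4236 + 459 = 4695
vine 12: 4695 + 459 = 5154
vine 13: 5154 + 459 = 5613
vine 14: 5613 + 459 = 6072
vine 15: 6072 + 459 = 6531
vine 16: 6531 + 459 = 6990
vine 17: 6990 + 459 = 7449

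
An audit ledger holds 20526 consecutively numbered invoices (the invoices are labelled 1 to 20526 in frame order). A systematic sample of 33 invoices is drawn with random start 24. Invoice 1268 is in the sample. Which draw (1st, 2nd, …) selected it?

k = 20526/33 = 622
position = (1268 − 24)/622 + 1 = 1244/622 + 1 = 2 + 1 = 3

3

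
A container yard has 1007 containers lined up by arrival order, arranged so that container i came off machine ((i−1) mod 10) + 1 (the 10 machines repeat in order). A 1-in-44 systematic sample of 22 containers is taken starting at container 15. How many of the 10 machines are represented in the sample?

5

Consecutive selections differ by k = 44, so their machine numbers differ by 44 mod 10 = 4.
gcd(44, 10) = 2, so the sample visits 10/2 = 5 distinct residues mod 10.
Start 15 is machine 5; the machines hit are 1, 3, 5, 7, 9.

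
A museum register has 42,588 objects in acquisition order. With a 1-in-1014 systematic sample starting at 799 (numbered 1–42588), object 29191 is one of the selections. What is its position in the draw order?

k = 1014
position = (29191 − 799)/1014 + 1 = 28392/1014 + 1 = 28 + 1 = 29

29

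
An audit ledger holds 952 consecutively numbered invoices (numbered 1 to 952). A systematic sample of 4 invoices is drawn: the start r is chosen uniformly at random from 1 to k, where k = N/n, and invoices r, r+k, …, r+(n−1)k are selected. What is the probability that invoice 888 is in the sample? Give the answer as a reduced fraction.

k = 952/4 = 238.
Invoice 888 is selected iff r ≡ 888 (mod 238); exactly one such r in {1,…,238}.
Inclusion probability = 1/238.

1/238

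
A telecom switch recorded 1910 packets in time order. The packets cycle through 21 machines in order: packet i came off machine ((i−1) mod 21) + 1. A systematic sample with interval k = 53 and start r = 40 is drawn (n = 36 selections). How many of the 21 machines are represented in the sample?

21

Consecutive selections differ by k = 53, so their machine numbers differ by 53 mod 21 = 11.
gcd(53, 21) = 1, so the sample visits 21/1 = 21 distinct residues mod 21.
Start 40 is machine 19; the machines hit are 1, 2, 3, 4, 5, 6, 7, 8, 9, 10, 11, 12, 13, 14, 15, 16, 17, 18, 19, 20, 21.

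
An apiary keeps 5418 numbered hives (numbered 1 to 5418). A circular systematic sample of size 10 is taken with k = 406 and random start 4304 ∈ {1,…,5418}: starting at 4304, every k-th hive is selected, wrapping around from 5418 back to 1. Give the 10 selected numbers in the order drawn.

4304, 4710, 5116, 104, 510, 916, 1322, 1728, 2134, 2540

Selection 1: 4304
Selection 2: 4304 + 406 = 4710
Selection 3: 4710 + 406 = 5116
Selection 4: 5116 + 406 = 5522 → 5522 − 5418 = 104
Selection 5: 104 + 406 = 510
Selection 6: 510 + 406 = 916
Selection 7: 916 + 406 = 1322
Selection 8: 1322 + 406 = 1728
Selection 9: 1728 + 406 = 2134
Selection 10: 2134 + 406 = 2540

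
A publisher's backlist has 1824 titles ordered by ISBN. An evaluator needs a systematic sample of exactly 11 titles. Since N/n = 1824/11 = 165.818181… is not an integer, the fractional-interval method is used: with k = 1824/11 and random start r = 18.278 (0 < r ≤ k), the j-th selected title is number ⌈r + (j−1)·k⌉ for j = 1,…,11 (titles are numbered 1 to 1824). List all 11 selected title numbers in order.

j=1: r + 0k = 18.278 → ⌈·⌉ = 19
j=2: r + 1k = 184.096181… → ⌈·⌉ = 185
j=3: r + 2k = 349.914363… → ⌈·⌉ = 350
j=4: r + 3k = 515.732545… → ⌈·⌉ = 516
j=5: r + 4k = 681.550727… → ⌈·⌉ = 682
j=6: r + 5k = 847.368909… → ⌈·⌉ = 848
j=7: r + 6k = 1013.187090… → ⌈·⌉ = 1014
j=8: r + 7k = 1179.005272… → ⌈·⌉ = 1180
j=9: r + 8k = 1344.823454… → ⌈·⌉ = 1345
j=10: r + 9k = 1510.641636… → ⌈·⌉ = 1511
j=11: r + 10k = 1676.459818… → ⌈·⌉ = 1677

19, 185, 350, 516, 682, 848, 1014, 1180, 1345, 1511, 1677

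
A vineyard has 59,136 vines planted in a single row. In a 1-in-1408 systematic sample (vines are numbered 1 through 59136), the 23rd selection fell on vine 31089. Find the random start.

113

k = 1408
r = 31089 − (23−1)×1408 = 31089 − 30976 = 113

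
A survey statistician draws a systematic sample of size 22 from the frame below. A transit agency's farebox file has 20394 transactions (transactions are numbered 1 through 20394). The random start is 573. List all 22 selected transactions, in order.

k = N/n = 20394/22 = 927
transaction 1: 573
transaction 2: 573 + 927 = 1500
transaction 3: 1500 + 927 = 2427
transaction 4: 2427 + 927 = 3354
transaction 5: 3354 + 927 = 4281
transaction 6: 4281 + 927 = 5208
transaction 7: 5208 + 927 = 6135
transaction 8: 6135 + 927 = 7062
transaction 9: 7062 + 927 = 7989
transaction 10: 7989 + 927 = 8916
transaction 11: 8916 + 927 = 9843
transaction 12: 9843 + 927 = 10770
transaction 13: 10770 + 927 = 11697
transaction 14: 11697 + 927 = 12624
transaction 15: 12624 + 927 = 13551
transaction 16: 13551 + 927 = 14478
transaction 17: 14478 + 927 = 15405
transaction 18: 15405 + 927 = 16332
transaction 19: 16332 + 927 = 17259
transaction 20: 17259 + 927 = 18186
transaction 21: 18186 + 927 = 19113
transaction 22: 19113 + 927 = 20040

573, 1500, 2427, 3354, 4281, 5208, 6135, 7062, 7989, 8916, 9843, 10770, 11697, 12624, 13551, 14478, 15405, 16332, 17259, 18186, 19113, 20040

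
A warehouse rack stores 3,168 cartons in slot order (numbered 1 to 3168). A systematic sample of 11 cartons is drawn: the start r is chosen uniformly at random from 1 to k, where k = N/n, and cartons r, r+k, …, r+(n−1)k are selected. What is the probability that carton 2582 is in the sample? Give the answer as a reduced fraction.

k = 3168/11 = 288.
Carton 2582 is selected iff r ≡ 2582 (mod 288); exactly one such r in {1,…,288}.
Inclusion probability = 1/288.

1/288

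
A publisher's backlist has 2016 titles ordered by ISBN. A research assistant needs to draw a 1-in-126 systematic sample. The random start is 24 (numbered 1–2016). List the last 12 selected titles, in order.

5th selection = 24 + 4×126 = 528
6th: 528 + 126 = 654
7th: 654 + 126 = 780
8th: 780 + 126 = 906
9th: 906 + 126 = 1032
10th: 1032 + 126 = 1158
11th: 1158 + 126 = 1284
12th: 1284 + 126 = 1410
13th: 1410 + 126 = 1536
14th: 1536 + 126 = 1662
15th: 1662 + 126 = 1788
16th: 1788 + 126 = 1914

528, 654, 780, 906, 1032, 1158, 1284, 1410, 1536, 1662, 1788, 1914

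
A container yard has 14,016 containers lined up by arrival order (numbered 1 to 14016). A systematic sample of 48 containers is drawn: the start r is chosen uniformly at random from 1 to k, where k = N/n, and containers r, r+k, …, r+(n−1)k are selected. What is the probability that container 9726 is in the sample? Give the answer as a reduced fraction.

1/292

k = 14016/48 = 292.
Container 9726 is selected iff r ≡ 9726 (mod 292); exactly one such r in {1,…,292}.
Inclusion probability = 1/292.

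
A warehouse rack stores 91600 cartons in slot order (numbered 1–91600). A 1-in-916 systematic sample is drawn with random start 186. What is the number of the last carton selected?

k = 916
100th selection = r + (100−1)·k = 186 + 99×916 = 186 + 90684 = 90870

90870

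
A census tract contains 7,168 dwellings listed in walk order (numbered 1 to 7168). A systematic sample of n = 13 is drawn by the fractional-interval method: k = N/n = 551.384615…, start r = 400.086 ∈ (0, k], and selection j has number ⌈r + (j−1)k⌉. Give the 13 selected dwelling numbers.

j=1: r + 0k = 400.086 → ⌈·⌉ = 401
j=2: r + 1k = 951.470615… → ⌈·⌉ = 952
j=3: r + 2k = 1502.855230… → ⌈·⌉ = 1503
j=4: r + 3k = 2054.239846… → ⌈·⌉ = 2055
j=5: r + 4k = 2605.624461… → ⌈·⌉ = 2606
j=6: r + 5k = 3157.009076… → ⌈·⌉ = 3158
j=7: r + 6k = 3708.393692… → ⌈·⌉ = 3709
j=8: r + 7k = 4259.778307… → ⌈·⌉ = 4260
j=9: r + 8k = 4811.162923… → ⌈·⌉ = 4812
j=10: r + 9k = 5362.547538… → ⌈·⌉ = 5363
j=11: r + 10k = 5913.932153… → ⌈·⌉ = 5914
j=12: r + 11k = 6465.316769… → ⌈·⌉ = 6466
j=13: r + 12k = 7016.701384… → ⌈·⌉ = 7017

401, 952, 1503, 2055, 2606, 3158, 3709, 4260, 4812, 5363, 5914, 6466, 7017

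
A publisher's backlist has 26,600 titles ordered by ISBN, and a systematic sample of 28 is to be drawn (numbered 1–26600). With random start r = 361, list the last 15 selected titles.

k = N/n = 26600/28 = 950
14th selection = 361 + 13×950 = 12711
15th: 12711 + 950 = 13661
16th: 13661 + 950 = 14611
17th: 14611 + 950 = 15561
18th: 15561 + 950 = 16511
19th: 16511 + 950 = 17461
20th: 17461 + 950 = 18411
21st: 18411 + 950 = 19361
22nd: 19361 + 950 = 20311
23rd: 20311 + 950 = 21261
24th: 21261 + 950 = 22211
25th: 22211 + 950 = 23161
26th: 23161 + 950 = 24111
27th: 24111 + 950 = 25061
28th: 25061 + 950 = 26011

12711, 13661, 14611, 15561, 16511, 17461, 18411, 19361, 20311, 21261, 22211, 23161, 24111, 25061, 26011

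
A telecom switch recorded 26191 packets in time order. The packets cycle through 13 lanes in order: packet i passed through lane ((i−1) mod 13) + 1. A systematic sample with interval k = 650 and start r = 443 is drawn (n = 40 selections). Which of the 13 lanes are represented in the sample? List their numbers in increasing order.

Consecutive selections differ by k = 650, so their lane numbers differ by 650 mod 13 = 0.
gcd(650, 13) = 13, so the sample visits 13/13 = 1 distinct residues mod 13.
Start 443 is lane 1; the lanes hit are 1.

1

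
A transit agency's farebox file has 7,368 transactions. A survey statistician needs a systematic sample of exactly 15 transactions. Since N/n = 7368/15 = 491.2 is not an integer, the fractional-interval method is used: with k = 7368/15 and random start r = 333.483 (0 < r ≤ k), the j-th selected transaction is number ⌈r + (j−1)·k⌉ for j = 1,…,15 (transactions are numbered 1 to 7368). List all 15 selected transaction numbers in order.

j=1: r + 0k = 333.483 → ⌈·⌉ = 334
j=2: r + 1k = 824.683 → ⌈·⌉ = 825
j=3: r + 2k = 1315.883 → ⌈·⌉ = 1316
j=4: r + 3k = 1807.083 → ⌈·⌉ = 1808
j=5: r + 4k = 2298.283 → ⌈·⌉ = 2299
j=6: r + 5k = 2789.483 → ⌈·⌉ = 2790
j=7: r + 6k = 3280.683 → ⌈·⌉ = 3281
j=8: r + 7k = 3771.883 → ⌈·⌉ = 3772
j=9: r + 8k = 4263.083 → ⌈·⌉ = 4264
j=10: r + 9k = 4754.283 → ⌈·⌉ = 4755
j=11: r + 10k = 5245.483 → ⌈·⌉ = 5246
j=12: r + 11k = 5736.683 → ⌈·⌉ = 5737
j=13: r + 12k = 6227.883 → ⌈·⌉ = 6228
j=14: r + 13k = 6719.083 → ⌈·⌉ = 6720
j=15: r + 14k = 7210.283 → ⌈·⌉ = 7211

334, 825, 1316, 1808, 2299, 2790, 3281, 3772, 4264, 4755, 5246, 5737, 6228, 6720, 7211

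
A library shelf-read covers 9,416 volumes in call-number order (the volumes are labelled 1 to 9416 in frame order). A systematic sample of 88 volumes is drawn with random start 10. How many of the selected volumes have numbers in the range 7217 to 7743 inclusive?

k = 9416/88 = 107
First selection ≥ 7217: 10 + ⌈(7217−10)/107⌉·107 = 10 + 68×107 = 7286
Last selection ≤ 7743: 10 + ⌊(7743−10)/107⌋·107 = 10 + 72×107 = 7714
Count = 72 − 68 + 1 = 5

5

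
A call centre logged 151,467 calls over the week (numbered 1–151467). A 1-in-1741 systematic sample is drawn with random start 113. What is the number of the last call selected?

149839

k = 1741
87th selection = r + (87−1)·k = 113 + 86×1741 = 113 + 149726 = 149839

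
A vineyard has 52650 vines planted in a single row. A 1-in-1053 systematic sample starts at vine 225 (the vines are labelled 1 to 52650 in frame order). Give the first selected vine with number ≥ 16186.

17073

k = 1053
Steps past start: ⌈(16186 − 225)/1053⌉ = ⌈15961/1053⌉ = 16
Selected vine: 225 + 16×1053 = 17073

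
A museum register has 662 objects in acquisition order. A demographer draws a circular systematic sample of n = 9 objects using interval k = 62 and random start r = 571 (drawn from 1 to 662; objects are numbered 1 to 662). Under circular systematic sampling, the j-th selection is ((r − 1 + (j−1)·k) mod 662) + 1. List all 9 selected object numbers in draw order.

Selection 1: 571
Selection 2: 571 + 62 = 633
Selection 3: 633 + 62 = 695 → 695 − 662 = 33
Selection 4: 33 + 62 = 95
Selection 5: 95 + 62 = 157
Selection 6: 157 + 62 = 219
Selection 7: 219 + 62 = 281
Selection 8: 281 + 62 = 343
Selection 9: 343 + 62 = 405

571, 633, 33, 95, 157, 219, 281, 343, 405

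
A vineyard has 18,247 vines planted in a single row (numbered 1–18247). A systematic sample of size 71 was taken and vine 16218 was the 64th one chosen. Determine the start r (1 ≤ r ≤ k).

27

k = 18247/71 = 257
r = 16218 − (64−1)×257 = 16218 − 16191 = 27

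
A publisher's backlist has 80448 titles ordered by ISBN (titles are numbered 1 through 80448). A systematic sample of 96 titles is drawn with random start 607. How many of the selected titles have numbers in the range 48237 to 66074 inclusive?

k = 80448/96 = 838
First selection ≥ 48237: 607 + ⌈(48237−607)/838⌉·838 = 607 + 57×838 = 48373
Last selection ≤ 66074: 607 + ⌊(66074−607)/838⌋·838 = 607 + 78×838 = 65971
Count = 78 − 57 + 1 = 22

22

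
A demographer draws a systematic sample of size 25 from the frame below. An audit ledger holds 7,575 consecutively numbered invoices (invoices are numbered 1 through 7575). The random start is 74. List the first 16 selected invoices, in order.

k = N/n = 7575/25 = 303
invoice 1: 74
invoice 2: 74 + 303 = 377
invoice 3: 377 + 303 = 680
invoice 4: 680 + 303 = 983
invoice 5: 983 + 303 = 1286
invoice 6: 1286 + 303 = 1589
invoice 7: 1589 + 303 = 1892
invoice 8: 1892 + 303 = 2195
invoice 9: 2195 + 303 = 2498
invoice 10: 2498 + 303 = 2801
invoice 11: 2801 + 303 = 3104
invoice 12: 3104 + 303 = 3407
invoice 13: 3407 + 303 = 3710
invoice 14: 3710 + 303 = 4013
invoice 15: 4013 + 303 = 4316
invoice 16: 4316 + 303 = 4619

74, 377, 680, 983, 1286, 1589, 1892, 2195, 2498, 2801, 3104, 3407, 3710, 4013, 4316, 4619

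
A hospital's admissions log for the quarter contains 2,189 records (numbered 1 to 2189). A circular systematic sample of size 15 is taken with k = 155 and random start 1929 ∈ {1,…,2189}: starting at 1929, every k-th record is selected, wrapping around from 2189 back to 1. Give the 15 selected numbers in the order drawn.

Selection 1: 1929
Selection 2: 1929 + 155 = 2084
Selection 3: 2084 + 155 = 2239 → 2239 − 2189 = 50
Selection 4: 50 + 155 = 205
Selection 5: 205 + 155 = 360
Selection 6: 360 + 155 = 515
Selection 7: 515 + 155 = 670
Selection 8: 670 + 155 = 825
Selection 9: 825 + 155 = 980
Selection 10: 980 + 155 = 1135
Selection 11: 1135 + 155 = 1290
Selection 12: 1290 + 155 = 1445
Selection 13: 1445 + 155 = 1600
Selection 14: 1600 + 155 = 1755
Selection 15: 1755 + 155 = 1910

1929, 2084, 50, 205, 360, 515, 670, 825, 980, 1135, 1290, 1445, 1600, 1755, 1910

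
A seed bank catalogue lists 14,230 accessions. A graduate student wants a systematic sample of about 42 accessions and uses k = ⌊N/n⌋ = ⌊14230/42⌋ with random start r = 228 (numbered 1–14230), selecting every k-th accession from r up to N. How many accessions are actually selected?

42

k = ⌊14230/42⌋ = 338
Achieved size = ⌊(14230 − 228)/338⌋ + 1 = ⌊14002/338⌋ + 1 = 41 + 1 = 42
(last selection: 228 + 41×338 = 14086 ≤ 14230; next would be 14424 > 14230)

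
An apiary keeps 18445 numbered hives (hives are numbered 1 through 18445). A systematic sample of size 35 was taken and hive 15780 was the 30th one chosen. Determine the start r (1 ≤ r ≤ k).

k = 18445/35 = 527
r = 15780 − (30−1)×527 = 15780 − 15283 = 497

497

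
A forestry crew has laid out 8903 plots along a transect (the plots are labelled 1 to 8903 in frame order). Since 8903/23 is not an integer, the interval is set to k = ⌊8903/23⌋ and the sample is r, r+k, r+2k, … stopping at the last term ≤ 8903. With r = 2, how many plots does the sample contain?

k = ⌊8903/23⌋ = 387
Achieved size = ⌊(8903 − 2)/387⌋ + 1 = ⌊8901/387⌋ + 1 = 23 + 1 = 24
(last selection: 2 + 23×387 = 8903 ≤ 8903; next would be 9290 > 8903)

24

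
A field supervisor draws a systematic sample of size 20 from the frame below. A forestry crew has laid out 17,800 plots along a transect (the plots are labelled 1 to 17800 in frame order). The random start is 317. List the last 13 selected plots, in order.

6547, 7437, 8327, 9217, 10107, 10997, 11887, 12777, 13667, 14557, 15447, 16337, 17227

k = N/n = 17800/20 = 890
8th selection = 317 + 7×890 = 6547
9th: 6547 + 890 = 7437
10th: 7437 + 890 = 8327
11th: 8327 + 890 = 9217
12th: 9217 + 890 = 10107
13th: 10107 + 890 = 10997
14th: 10997 + 890 = 11887
15th: 11887 + 890 = 12777
16th: 12777 + 890 = 13667
17th: 13667 + 890 = 14557
18th: 14557 + 890 = 15447
19th: 15447 + 890 = 16337
20th: 16337 + 890 = 17227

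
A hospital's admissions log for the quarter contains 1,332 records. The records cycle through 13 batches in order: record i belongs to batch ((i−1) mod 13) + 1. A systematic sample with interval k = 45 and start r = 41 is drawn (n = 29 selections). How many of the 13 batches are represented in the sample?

13

Consecutive selections differ by k = 45, so their batch numbers differ by 45 mod 13 = 6.
gcd(45, 13) = 1, so the sample visits 13/1 = 13 distinct residues mod 13.
Start 41 is batch 2; the batches hit are 1, 2, 3, 4, 5, 6, 7, 8, 9, 10, 11, 12, 13.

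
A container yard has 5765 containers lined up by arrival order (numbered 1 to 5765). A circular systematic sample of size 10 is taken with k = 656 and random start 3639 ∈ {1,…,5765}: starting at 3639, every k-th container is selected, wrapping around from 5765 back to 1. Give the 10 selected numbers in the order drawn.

Selection 1: 3639
Selection 2: 3639 + 656 = 4295
Selection 3: 4295 + 656 = 4951
Selection 4: 4951 + 656 = 5607
Selection 5: 5607 + 656 = 6263 → 6263 − 5765 = 498
Selection 6: 498 + 656 = 1154
Selection 7: 1154 + 656 = 1810
Selection 8: 1810 + 656 = 2466
Selection 9: 2466 + 656 = 3122
Selection 10: 3122 + 656 = 3778

3639, 4295, 4951, 5607, 498, 1154, 1810, 2466, 3122, 3778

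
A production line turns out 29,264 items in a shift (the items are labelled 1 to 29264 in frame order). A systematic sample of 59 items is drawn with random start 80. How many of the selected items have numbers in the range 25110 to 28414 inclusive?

k = 29264/59 = 496
First selection ≥ 25110: 80 + ⌈(25110−80)/496⌉·496 = 80 + 51×496 = 25376
Last selection ≤ 28414: 80 + ⌊(28414−80)/496⌋·496 = 80 + 57×496 = 28352
Count = 57 − 51 + 1 = 7

7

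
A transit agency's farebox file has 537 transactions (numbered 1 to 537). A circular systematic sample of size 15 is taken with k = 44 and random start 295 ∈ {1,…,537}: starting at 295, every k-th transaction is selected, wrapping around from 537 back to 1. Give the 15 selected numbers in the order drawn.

295, 339, 383, 427, 471, 515, 22, 66, 110, 154, 198, 242, 286, 330, 374

Selection 1: 295
Selection 2: 295 + 44 = 339
Selection 3: 339 + 44 = 383
Selection 4: 383 + 44 = 427
Selection 5: 427 + 44 = 471
Selection 6: 471 + 44 = 515
Selection 7: 515 + 44 = 559 → 559 − 537 = 22
Selection 8: 22 + 44 = 66
Selection 9: 66 + 44 = 110
Selection 10: 110 + 44 = 154
Selection 11: 154 + 44 = 198
Selection 12: 198 + 44 = 242
Selection 13: 242 + 44 = 286
Selection 14: 286 + 44 = 330
Selection 15: 330 + 44 = 374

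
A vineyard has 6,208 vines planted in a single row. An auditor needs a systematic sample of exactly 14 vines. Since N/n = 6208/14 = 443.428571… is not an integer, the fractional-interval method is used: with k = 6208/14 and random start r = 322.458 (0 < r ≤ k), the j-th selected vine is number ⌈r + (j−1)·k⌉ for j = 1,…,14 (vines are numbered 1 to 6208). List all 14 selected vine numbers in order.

j=1: r + 0k = 322.458 → ⌈·⌉ = 323
j=2: r + 1k = 765.886571… → ⌈·⌉ = 766
j=3: r + 2k = 1209.315142… → ⌈·⌉ = 1210
j=4: r + 3k = 1652.743714… → ⌈·⌉ = 1653
j=5: r + 4k = 2096.172285… → ⌈·⌉ = 2097
j=6: r + 5k = 2539.600857… → ⌈·⌉ = 2540
j=7: r + 6k = 2983.029428… → ⌈·⌉ = 2984
j=8: r + 7k = 3426.458 → ⌈·⌉ = 3427
j=9: r + 8k = 3869.886571… → ⌈·⌉ = 3870
j=10: r + 9k = 4313.315142… → ⌈·⌉ = 4314
j=11: r + 10k = 4756.743714… → ⌈·⌉ = 4757
j=12: r + 11k = 5200.172285… → ⌈·⌉ = 5201
j=13: r + 12k = 5643.600857… → ⌈·⌉ = 5644
j=14: r + 13k = 6087.029428… → ⌈·⌉ = 6088

323, 766, 1210, 1653, 2097, 2540, 2984, 3427, 3870, 4314, 4757, 5201, 5644, 6088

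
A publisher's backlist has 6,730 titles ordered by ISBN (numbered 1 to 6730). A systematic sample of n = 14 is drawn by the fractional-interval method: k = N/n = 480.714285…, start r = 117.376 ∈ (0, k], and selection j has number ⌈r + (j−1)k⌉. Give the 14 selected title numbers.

118, 599, 1079, 1560, 2041, 2521, 3002, 3483, 3964, 4444, 4925, 5406, 5886, 6367

j=1: r + 0k = 117.376 → ⌈·⌉ = 118
j=2: r + 1k = 598.090285… → ⌈·⌉ = 599
j=3: r + 2k = 1078.804571… → ⌈·⌉ = 1079
j=4: r + 3k = 1559.518857… → ⌈·⌉ = 1560
j=5: r + 4k = 2040.233142… → ⌈·⌉ = 2041
j=6: r + 5k = 2520.947428… → ⌈·⌉ = 2521
j=7: r + 6k = 3001.661714… → ⌈·⌉ = 3002
j=8: r + 7k = 3482.376 → ⌈·⌉ = 3483
j=9: r + 8k = 3963.090285… → ⌈·⌉ = 3964
j=10: r + 9k = 4443.804571… → ⌈·⌉ = 4444
j=11: r + 10k = 4924.518857… → ⌈·⌉ = 4925
j=12: r + 11k = 5405.233142… → ⌈·⌉ = 5406
j=13: r + 12k = 5885.947428… → ⌈·⌉ = 5886
j=14: r + 13k = 6366.661714… → ⌈·⌉ = 6367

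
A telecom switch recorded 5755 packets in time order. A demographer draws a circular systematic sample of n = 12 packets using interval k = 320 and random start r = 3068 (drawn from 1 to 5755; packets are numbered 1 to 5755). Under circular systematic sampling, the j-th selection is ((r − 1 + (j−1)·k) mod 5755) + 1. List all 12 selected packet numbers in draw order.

3068, 3388, 3708, 4028, 4348, 4668, 4988, 5308, 5628, 193, 513, 833

Selection 1: 3068
Selection 2: 3068 + 320 = 3388
Selection 3: 3388 + 320 = 3708
Selection 4: 3708 + 320 = 4028
Selection 5: 4028 + 320 = 4348
Selection 6: 4348 + 320 = 4668
Selection 7: 4668 + 320 = 4988
Selection 8: 4988 + 320 = 5308
Selection 9: 5308 + 320 = 5628
Selection 10: 5628 + 320 = 5948 → 5948 − 5755 = 193
Selection 11: 193 + 320 = 513
Selection 12: 513 + 320 = 833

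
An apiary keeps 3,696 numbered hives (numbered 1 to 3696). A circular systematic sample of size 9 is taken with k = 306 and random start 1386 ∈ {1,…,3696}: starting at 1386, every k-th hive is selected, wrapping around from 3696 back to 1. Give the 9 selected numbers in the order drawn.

Selection 1: 1386
Selection 2: 1386 + 306 = 1692
Selection 3: 1692 + 306 = 1998
Selection 4: 1998 + 306 = 2304
Selection 5: 2304 + 306 = 2610
Selection 6: 2610 + 306 = 2916
Selection 7: 2916 + 306 = 3222
Selection 8: 3222 + 306 = 3528
Selection 9: 3528 + 306 = 3834 → 3834 − 3696 = 138

1386, 1692, 1998, 2304, 2610, 2916, 3222, 3528, 138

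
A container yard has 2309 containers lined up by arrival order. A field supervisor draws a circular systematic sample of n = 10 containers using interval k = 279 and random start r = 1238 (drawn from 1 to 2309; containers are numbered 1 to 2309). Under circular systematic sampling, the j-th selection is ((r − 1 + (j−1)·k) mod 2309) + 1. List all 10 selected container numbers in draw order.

Selection 1: 1238
Selection 2: 1238 + 279 = 1517
Selection 3: 1517 + 279 = 1796
Selection 4: 1796 + 279 = 2075
Selection 5: 2075 + 279 = 2354 → 2354 − 2309 = 45
Selection 6: 45 + 279 = 324
Selection 7: 324 + 279 = 603
Selection 8: 603 + 279 = 882
Selection 9: 882 + 279 = 1161
Selection 10: 1161 + 279 = 1440

1238, 1517, 1796, 2075, 45, 324, 603, 882, 1161, 1440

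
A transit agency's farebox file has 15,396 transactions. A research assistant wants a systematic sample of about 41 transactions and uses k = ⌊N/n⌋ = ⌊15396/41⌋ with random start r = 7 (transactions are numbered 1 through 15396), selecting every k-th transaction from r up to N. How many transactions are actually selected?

k = ⌊15396/41⌋ = 375
Achieved size = ⌊(15396 − 7)/375⌋ + 1 = ⌊15389/375⌋ + 1 = 41 + 1 = 42
(last selection: 7 + 41×375 = 15382 ≤ 15396; next would be 15757 > 15396)

42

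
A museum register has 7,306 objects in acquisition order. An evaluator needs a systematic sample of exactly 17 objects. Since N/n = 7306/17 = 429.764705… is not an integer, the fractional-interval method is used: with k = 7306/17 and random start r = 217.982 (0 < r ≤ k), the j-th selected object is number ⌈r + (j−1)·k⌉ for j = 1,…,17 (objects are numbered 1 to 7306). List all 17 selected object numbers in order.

j=1: r + 0k = 217.982 → ⌈·⌉ = 218
j=2: r + 1k = 647.746705… → ⌈·⌉ = 648
j=3: r + 2k = 1077.511411… → ⌈·⌉ = 1078
j=4: r + 3k = 1507.276117… → ⌈·⌉ = 1508
j=5: r + 4k = 1937.040823… → ⌈·⌉ = 1938
j=6: r + 5k = 2366.805529… → ⌈·⌉ = 2367
j=7: r + 6k = 2796.570235… → ⌈·⌉ = 2797
j=8: r + 7k = 3226.334941… → ⌈·⌉ = 3227
j=9: r + 8k = 3656.099647… → ⌈·⌉ = 3657
j=10: r + 9k = 4085.864352… → ⌈·⌉ = 4086
j=11: r + 10k = 4515.629058… → ⌈·⌉ = 4516
j=12: r + 11k = 4945.393764… → ⌈·⌉ = 4946
j=13: r + 12k = 5375.158470… → ⌈·⌉ = 5376
j=14: r + 13k = 5804.923176… → ⌈·⌉ = 5805
j=15: r + 14k = 6234.687882… → ⌈·⌉ = 6235
j=16: r + 15k = 6664.452588… → ⌈·⌉ = 6665
j=17: r + 16k = 7094.217294… → ⌈·⌉ = 7095

218, 648, 1078, 1508, 1938, 2367, 2797, 3227, 3657, 4086, 4516, 4946, 5376, 5805, 6235, 6665, 7095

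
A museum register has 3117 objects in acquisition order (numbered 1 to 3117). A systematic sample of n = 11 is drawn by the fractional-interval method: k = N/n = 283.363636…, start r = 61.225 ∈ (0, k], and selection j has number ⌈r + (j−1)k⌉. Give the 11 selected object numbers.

62, 345, 628, 912, 1195, 1479, 1762, 2045, 2329, 2612, 2895

j=1: r + 0k = 61.225 → ⌈·⌉ = 62
j=2: r + 1k = 344.588636… → ⌈·⌉ = 345
j=3: r + 2k = 627.952272… → ⌈·⌉ = 628
j=4: r + 3k = 911.315909… → ⌈·⌉ = 912
j=5: r + 4k = 1194.679545… → ⌈·⌉ = 1195
j=6: r + 5k = 1478.043181… → ⌈·⌉ = 1479
j=7: r + 6k = 1761.406818… → ⌈·⌉ = 1762
j=8: r + 7k = 2044.770454… → ⌈·⌉ = 2045
j=9: r + 8k = 2328.134090… → ⌈·⌉ = 2329
j=10: r + 9k = 2611.497727… → ⌈·⌉ = 2612
j=11: r + 10k = 2894.861363… → ⌈·⌉ = 2895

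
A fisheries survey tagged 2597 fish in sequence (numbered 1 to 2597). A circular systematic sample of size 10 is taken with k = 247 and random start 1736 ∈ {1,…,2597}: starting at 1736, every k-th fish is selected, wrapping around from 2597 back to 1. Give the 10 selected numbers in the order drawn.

Selection 1: 1736
Selection 2: 1736 + 247 = 1983
Selection 3: 1983 + 247 = 2230
Selection 4: 2230 + 247 = 2477
Selection 5: 2477 + 247 = 2724 → 2724 − 2597 = 127
Selection 6: 127 + 247 = 374
Selection 7: 374 + 247 = 621
Selection 8: 621 + 247 = 868
Selection 9: 868 + 247 = 1115
Selection 10: 1115 + 247 = 1362

1736, 1983, 2230, 2477, 127, 374, 621, 868, 1115, 1362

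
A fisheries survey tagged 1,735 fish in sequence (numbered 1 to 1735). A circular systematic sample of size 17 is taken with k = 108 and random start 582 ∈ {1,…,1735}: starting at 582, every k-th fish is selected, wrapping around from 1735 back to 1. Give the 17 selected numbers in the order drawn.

Selection 1: 582
Selection 2: 582 + 108 = 690
Selection 3: 690 + 108 = 798
Selection 4: 798 + 108 = 906
Selection 5: 906 + 108 = 1014
Selection 6: 1014 + 108 = 1122
Selection 7: 1122 + 108 = 1230
Selection 8: 1230 + 108 = 1338
Selection 9: 1338 + 108 = 1446
Selection 10: 1446 + 108 = 1554
Selection 11: 1554 + 108 = 1662
Selection 12: 1662 + 108 = 1770 → 1770 − 1735 = 35
Selection 13: 35 + 108 = 143
Selection 14: 143 + 108 = 251
Selection 15: 251 + 108 = 359
Selection 16: 359 + 108 = 467
Selection 17: 467 + 108 = 575

582, 690, 798, 906, 1014, 1122, 1230, 1338, 1446, 1554, 1662, 35, 143, 251, 359, 467, 575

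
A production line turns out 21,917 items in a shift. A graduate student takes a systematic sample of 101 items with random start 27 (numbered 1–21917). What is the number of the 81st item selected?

k = 21917/101 = 217
81st selection = r + (81−1)·k = 27 + 80×217 = 27 + 17360 = 17387

17387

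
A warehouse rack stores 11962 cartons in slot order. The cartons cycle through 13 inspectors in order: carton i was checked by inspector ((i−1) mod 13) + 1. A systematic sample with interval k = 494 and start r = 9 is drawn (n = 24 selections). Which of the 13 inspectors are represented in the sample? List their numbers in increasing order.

Consecutive selections differ by k = 494, so their inspector numbers differ by 494 mod 13 = 0.
gcd(494, 13) = 13, so the sample visits 13/13 = 1 distinct residues mod 13.
Start 9 is inspector 9; the inspectors hit are 9.

9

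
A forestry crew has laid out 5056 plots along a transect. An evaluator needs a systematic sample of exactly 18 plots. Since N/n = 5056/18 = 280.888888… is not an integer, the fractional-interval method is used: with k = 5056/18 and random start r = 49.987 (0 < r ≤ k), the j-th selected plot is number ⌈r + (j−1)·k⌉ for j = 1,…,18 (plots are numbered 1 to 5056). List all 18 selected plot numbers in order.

j=1: r + 0k = 49.987 → ⌈·⌉ = 50
j=2: r + 1k = 330.875888… → ⌈·⌉ = 331
j=3: r + 2k = 611.764777… → ⌈·⌉ = 612
j=4: r + 3k = 892.653666… → ⌈·⌉ = 893
j=5: r + 4k = 1173.542555… → ⌈·⌉ = 1174
j=6: r + 5k = 1454.431444… → ⌈·⌉ = 1455
j=7: r + 6k = 1735.320333… → ⌈·⌉ = 1736
j=8: r + 7k = 2016.209222… → ⌈·⌉ = 2017
j=9: r + 8k = 2297.098111… → ⌈·⌉ = 2298
j=10: r + 9k = 2577.987 → ⌈·⌉ = 2578
j=11: r + 10k = 2858.875888… → ⌈·⌉ = 2859
j=12: r + 11k = 3139.764777… → ⌈·⌉ = 3140
j=13: r + 12k = 3420.653666… → ⌈·⌉ = 3421
j=14: r + 13k = 3701.542555… → ⌈·⌉ = 3702
j=15: r + 14k = 3982.431444… → ⌈·⌉ = 3983
j=16: r + 15k = 4263.320333… → ⌈·⌉ = 4264
j=17: r + 16k = 4544.209222… → ⌈·⌉ = 4545
j=18: r + 17k = 4825.098111… → ⌈·⌉ = 4826

50, 331, 612, 893, 1174, 1455, 1736, 2017, 2298, 2578, 2859, 3140, 3421, 3702, 3983, 4264, 4545, 4826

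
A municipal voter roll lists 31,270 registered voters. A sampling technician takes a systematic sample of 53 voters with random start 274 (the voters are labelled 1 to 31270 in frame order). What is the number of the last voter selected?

30954

k = 31270/53 = 590
53rd selection = r + (53−1)·k = 274 + 52×590 = 274 + 30680 = 30954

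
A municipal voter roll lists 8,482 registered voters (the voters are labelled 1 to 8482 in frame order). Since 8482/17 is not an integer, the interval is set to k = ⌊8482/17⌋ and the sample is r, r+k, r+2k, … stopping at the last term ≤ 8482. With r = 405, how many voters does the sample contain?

k = ⌊8482/17⌋ = 498
Achieved size = ⌊(8482 − 405)/498⌋ + 1 = ⌊8077/498⌋ + 1 = 16 + 1 = 17
(last selection: 405 + 16×498 = 8373 ≤ 8482; next would be 8871 > 8482)

17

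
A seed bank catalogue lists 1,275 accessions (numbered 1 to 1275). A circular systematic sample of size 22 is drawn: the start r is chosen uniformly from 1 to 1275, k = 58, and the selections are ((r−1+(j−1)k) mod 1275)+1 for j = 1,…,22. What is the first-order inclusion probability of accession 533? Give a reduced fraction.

For each position j, as r ranges over 1…1275 the j-th selection hits every accession exactly once, so accession 533 is selected for exactly 22 of the 1275 starts.
Inclusion probability = 22/1275.

22/1275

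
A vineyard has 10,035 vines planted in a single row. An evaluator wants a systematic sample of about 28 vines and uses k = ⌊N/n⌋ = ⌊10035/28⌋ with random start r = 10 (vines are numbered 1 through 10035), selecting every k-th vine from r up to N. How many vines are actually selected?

29

k = ⌊10035/28⌋ = 358
Achieved size = ⌊(10035 − 10)/358⌋ + 1 = ⌊10025/358⌋ + 1 = 28 + 1 = 29
(last selection: 10 + 28×358 = 10034 ≤ 10035; next would be 10392 > 10035)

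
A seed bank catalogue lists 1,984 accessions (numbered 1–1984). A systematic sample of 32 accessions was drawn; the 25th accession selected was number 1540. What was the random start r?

52

k = 1984/32 = 62
r = 1540 − (25−1)×62 = 1540 − 1488 = 52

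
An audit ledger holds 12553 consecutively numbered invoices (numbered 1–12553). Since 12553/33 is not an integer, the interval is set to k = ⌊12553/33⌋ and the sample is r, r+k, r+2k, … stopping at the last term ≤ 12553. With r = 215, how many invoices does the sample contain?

k = ⌊12553/33⌋ = 380
Achieved size = ⌊(12553 − 215)/380⌋ + 1 = ⌊12338/380⌋ + 1 = 32 + 1 = 33
(last selection: 215 + 32×380 = 12375 ≤ 12553; next would be 12755 > 12553)

33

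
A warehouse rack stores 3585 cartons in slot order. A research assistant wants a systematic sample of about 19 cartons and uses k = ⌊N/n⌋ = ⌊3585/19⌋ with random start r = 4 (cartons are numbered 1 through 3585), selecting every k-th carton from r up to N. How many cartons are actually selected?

k = ⌊3585/19⌋ = 188
Achieved size = ⌊(3585 − 4)/188⌋ + 1 = ⌊3581/188⌋ + 1 = 19 + 1 = 20
(last selection: 4 + 19×188 = 3576 ≤ 3585; next would be 3764 > 3585)

20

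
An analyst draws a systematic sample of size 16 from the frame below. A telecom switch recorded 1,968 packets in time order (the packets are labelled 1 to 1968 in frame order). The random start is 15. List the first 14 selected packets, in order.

15, 138, 261, 384, 507, 630, 753, 876, 999, 1122, 1245, 1368, 1491, 1614

k = N/n = 1968/16 = 123
packet 1: 15
packet 2: 15 + 123 = 138
packet 3: 138 + 123 = 261
packet 4: 261 + 123 = 384
packet 5: 384 + 123 = 507
packet 6: 507 + 123 = 630
packet 7: 630 + 123 = 753
packet 8: 753 + 123 = 876
packet 9: 876 + 123 = 999
packet 10: 999 + 123 = 1122
packet 11: 1122 + 123 = 1245
packet 12: 1245 + 123 = 1368
packet 13: 1368 + 123 = 1491
packet 14: 1491 + 123 = 1614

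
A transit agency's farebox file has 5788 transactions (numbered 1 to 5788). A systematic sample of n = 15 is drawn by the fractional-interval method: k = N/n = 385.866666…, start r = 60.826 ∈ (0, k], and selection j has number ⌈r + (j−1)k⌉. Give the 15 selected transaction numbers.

j=1: r + 0k = 60.826 → ⌈·⌉ = 61
j=2: r + 1k = 446.692666… → ⌈·⌉ = 447
j=3: r + 2k = 832.559333… → ⌈·⌉ = 833
j=4: r + 3k = 1218.426 → ⌈·⌉ = 1219
j=5: r + 4k = 1604.292666… → ⌈·⌉ = 1605
j=6: r + 5k = 1990.159333… → ⌈·⌉ = 1991
j=7: r + 6k = 2376.026 → ⌈·⌉ = 2377
j=8: r + 7k = 2761.892666… → ⌈·⌉ = 2762
j=9: r + 8k = 3147.759333… → ⌈·⌉ = 3148
j=10: r + 9k = 3533.626 → ⌈·⌉ = 3534
j=11: r + 10k = 3919.492666… → ⌈·⌉ = 3920
j=12: r + 11k = 4305.359333… → ⌈·⌉ = 4306
j=13: r + 12k = 4691.226 → ⌈·⌉ = 4692
j=14: r + 13k = 5077.092666… → ⌈·⌉ = 5078
j=15: r + 14k = 5462.959333… → ⌈·⌉ = 5463

61, 447, 833, 1219, 1605, 1991, 2377, 2762, 3148, 3534, 3920, 4306, 4692, 5078, 5463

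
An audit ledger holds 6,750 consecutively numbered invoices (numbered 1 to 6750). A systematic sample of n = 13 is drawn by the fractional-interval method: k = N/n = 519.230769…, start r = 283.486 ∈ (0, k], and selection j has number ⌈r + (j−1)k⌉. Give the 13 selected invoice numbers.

284, 803, 1322, 1842, 2361, 2880, 3399, 3919, 4438, 4957, 5476, 5996, 6515

j=1: r + 0k = 283.486 → ⌈·⌉ = 284
j=2: r + 1k = 802.716769… → ⌈·⌉ = 803
j=3: r + 2k = 1321.947538… → ⌈·⌉ = 1322
j=4: r + 3k = 1841.178307… → ⌈·⌉ = 1842
j=5: r + 4k = 2360.409076… → ⌈·⌉ = 2361
j=6: r + 5k = 2879.639846… → ⌈·⌉ = 2880
j=7: r + 6k = 3398.870615… → ⌈·⌉ = 3399
j=8: r + 7k = 3918.101384… → ⌈·⌉ = 3919
j=9: r + 8k = 4437.332153… → ⌈·⌉ = 4438
j=10: r + 9k = 4956.562923… → ⌈·⌉ = 4957
j=11: r + 10k = 5475.793692… → ⌈·⌉ = 5476
j=12: r + 11k = 5995.024461… → ⌈·⌉ = 5996
j=13: r + 12k = 6514.255230… → ⌈·⌉ = 6515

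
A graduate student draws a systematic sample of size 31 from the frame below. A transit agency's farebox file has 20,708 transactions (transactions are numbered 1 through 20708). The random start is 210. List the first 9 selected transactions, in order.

k = N/n = 20708/31 = 668
transaction 1: 210
transaction 2: 210 + 668 = 878
transaction 3: 878 + 668 = 1546
transaction 4: 1546 + 668 = 2214
transaction 5: 2214 + 668 = 2882
transaction 6: 2882 + 668 = 3550
transaction 7: 3550 + 668 = 4218
transaction 8: 4218 + 668 = 4886
transaction 9: 4886 + 668 = 5554

210, 878, 1546, 2214, 2882, 3550, 4218, 4886, 5554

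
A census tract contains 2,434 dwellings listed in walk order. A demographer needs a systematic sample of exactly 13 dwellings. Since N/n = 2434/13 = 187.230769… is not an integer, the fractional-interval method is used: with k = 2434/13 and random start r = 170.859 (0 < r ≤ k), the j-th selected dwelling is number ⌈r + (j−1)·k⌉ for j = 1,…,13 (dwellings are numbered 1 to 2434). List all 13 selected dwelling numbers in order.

j=1: r + 0k = 170.859 → ⌈·⌉ = 171
j=2: r + 1k = 358.089769… → ⌈·⌉ = 359
j=3: r + 2k = 545.320538… → ⌈·⌉ = 546
j=4: r + 3k = 732.551307… → ⌈·⌉ = 733
j=5: r + 4k = 919.782076… → ⌈·⌉ = 920
j=6: r + 5k = 1107.012846… → ⌈·⌉ = 1108
j=7: r + 6k = 1294.243615… → ⌈·⌉ = 1295
j=8: r + 7k = 1481.474384… → ⌈·⌉ = 1482
j=9: r + 8k = 1668.705153… → ⌈·⌉ = 1669
j=10: r + 9k = 1855.935923… → ⌈·⌉ = 1856
j=11: r + 10k = 2043.166692… → ⌈·⌉ = 2044
j=12: r + 11k = 2230.397461… → ⌈·⌉ = 2231
j=13: r + 12k = 2417.628230… → ⌈·⌉ = 2418

171, 359, 546, 733, 920, 1108, 1295, 1482, 1669, 1856, 2044, 2231, 2418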